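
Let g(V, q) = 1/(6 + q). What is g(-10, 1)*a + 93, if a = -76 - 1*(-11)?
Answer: 586/7 ≈ 83.714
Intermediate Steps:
a = -65 (a = -76 + 11 = -65)
g(-10, 1)*a + 93 = -65/(6 + 1) + 93 = -65/7 + 93 = 586/7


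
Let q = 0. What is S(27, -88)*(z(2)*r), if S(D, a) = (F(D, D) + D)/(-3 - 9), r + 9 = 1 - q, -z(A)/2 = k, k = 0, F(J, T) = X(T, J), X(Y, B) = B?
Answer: 0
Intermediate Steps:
F(J, T) = J
z(A) = 0 (z(A) = -2*0 = 0)
r = -8 (r = -9 + (1 - 1*0) = -9 + (1 + 0) = -9 + 1 = -8)
S(D, a) = -D/6 (S(D, a) = (D + D)/(-3 - 9) = (2*D)/(-12) = (2*D)*(-1/12) = -D/6)
S(27, -88)*(z(2)*r) = (-⅙*27)*(0*(-8)) = -9/2*0 = 0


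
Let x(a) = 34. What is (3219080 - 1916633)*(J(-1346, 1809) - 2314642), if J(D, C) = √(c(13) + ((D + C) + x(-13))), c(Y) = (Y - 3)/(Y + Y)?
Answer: -3014698528974 + 1302447*√84058/13 ≈ -3.0147e+12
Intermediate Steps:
c(Y) = (-3 + Y)/(2*Y) (c(Y) = (-3 + Y)/((2*Y)) = (-3 + Y)*(1/(2*Y)) = (-3 + Y)/(2*Y))
J(D, C) = √(447/13 + C + D) (J(D, C) = √((½)*(-3 + 13)/13 + ((D + C) + 34)) = √((½)*(1/13)*10 + ((C + D) + 34)) = √(5/13 + (34 + C + D)) = √(447/13 + C + D))
(3219080 - 1916633)*(J(-1346, 1809) - 2314642) = (3219080 - 1916633)*(√(5811 + 169*1809 + 169*(-1346))/13 - 2314642) = 1302447*(√(5811 + 305721 - 227474)/13 - 2314642) = 1302447*(√84058/13 - 2314642) = 1302447*(-2314642 + √84058/13) = -3014698528974 + 1302447*√84058/13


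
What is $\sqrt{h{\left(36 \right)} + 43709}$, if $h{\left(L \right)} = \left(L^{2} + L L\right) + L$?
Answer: $\sqrt{46337} \approx 215.26$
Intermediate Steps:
$h{\left(L \right)} = L + 2 L^{2}$ ($h{\left(L \right)} = \left(L^{2} + L^{2}\right) + L = 2 L^{2} + L = L + 2 L^{2}$)
$\sqrt{h{\left(36 \right)} + 43709} = \sqrt{36 \left(1 + 2 \cdot 36\right) + 43709} = \sqrt{36 \left(1 + 72\right) + 43709} = \sqrt{36 \cdot 73 + 43709} = \sqrt{2628 + 43709} = \sqrt{46337}$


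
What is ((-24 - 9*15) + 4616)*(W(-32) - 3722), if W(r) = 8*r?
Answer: -17729946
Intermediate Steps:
((-24 - 9*15) + 4616)*(W(-32) - 3722) = ((-24 - 9*15) + 4616)*(8*(-32) - 3722) = ((-24 - 135) + 4616)*(-256 - 3722) = (-159 + 4616)*(-3978) = 4457*(-3978) = -17729946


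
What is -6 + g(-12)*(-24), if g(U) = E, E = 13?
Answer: -318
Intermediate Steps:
g(U) = 13
-6 + g(-12)*(-24) = -6 + 13*(-24) = -6 - 312 = -318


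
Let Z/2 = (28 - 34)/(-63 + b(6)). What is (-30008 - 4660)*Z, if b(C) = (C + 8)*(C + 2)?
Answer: 416016/49 ≈ 8490.1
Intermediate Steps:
b(C) = (2 + C)*(8 + C) (b(C) = (8 + C)*(2 + C) = (2 + C)*(8 + C))
Z = -12/49 (Z = 2*((28 - 34)/(-63 + (16 + 6² + 10*6))) = 2*(-6/(-63 + (16 + 36 + 60))) = 2*(-6/(-63 + 112)) = 2*(-6/49) = -12/49 ≈ -0.24490)
(-30008 - 4660)*Z = (-30008 - 4660)*(-12/49) = -34668*(-12/49) = 416016/49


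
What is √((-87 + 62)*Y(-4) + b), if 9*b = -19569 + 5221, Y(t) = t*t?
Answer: 2*I*√4487/3 ≈ 44.657*I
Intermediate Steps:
Y(t) = t²
b = -14348/9 (b = (-19569 + 5221)/9 = (⅑)*(-14348) = -14348/9 ≈ -1594.2)
√((-87 + 62)*Y(-4) + b) = √((-87 + 62)*(-4)² - 14348/9) = √(-25*16 - 14348/9) = √(-400 - 14348/9) = √(-17948/9) = 2*I*√4487/3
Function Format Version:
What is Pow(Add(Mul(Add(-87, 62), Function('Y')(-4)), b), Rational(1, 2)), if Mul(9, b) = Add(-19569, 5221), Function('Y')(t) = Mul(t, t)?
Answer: Mul(Rational(2, 3), I, Pow(4487, Rational(1, 2))) ≈ Mul(44.657, I)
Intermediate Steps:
Function('Y')(t) = Pow(t, 2)
b = Rational(-14348, 9) (b = Mul(Rational(1, 9), Add(-19569, 5221)) = Mul(Rational(1, 9), -14348) = Rational(-14348, 9) ≈ -1594.2)
Pow(Add(Mul(Add(-87, 62), Function('Y')(-4)), b), Rational(1, 2)) = Pow(Add(Mul(Add(-87, 62), Pow(-4, 2)), Rational(-14348, 9)), Rational(1, 2)) = Pow(Add(Mul(-25, 16), Rational(-14348, 9)), Rational(1, 2)) = Pow(Add(-400, Rational(-14348, 9)), Rational(1, 2)) = Pow(Rational(-17948, 9), Rational(1, 2)) = Mul(Rational(2, 3), I, Pow(4487, Rational(1, 2)))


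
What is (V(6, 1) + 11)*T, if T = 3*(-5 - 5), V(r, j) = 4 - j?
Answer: -420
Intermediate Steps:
T = -30 (T = 3*(-10) = -30)
(V(6, 1) + 11)*T = ((4 - 1*1) + 11)*(-30) = ((4 - 1) + 11)*(-30) = (3 + 11)*(-30) = 14*(-30) = -420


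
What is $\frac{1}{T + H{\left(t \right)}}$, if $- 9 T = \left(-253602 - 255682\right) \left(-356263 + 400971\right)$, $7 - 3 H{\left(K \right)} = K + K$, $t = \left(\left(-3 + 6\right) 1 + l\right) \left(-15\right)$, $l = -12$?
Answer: $\frac{9}{22769068283} \approx 3.9527 \cdot 10^{-10}$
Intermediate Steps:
$t = 135$ ($t = \left(\left(-3 + 6\right) 1 - 12\right) \left(-15\right) = \left(3 \cdot 1 - 12\right) \left(-15\right) = \left(3 - 12\right) \left(-15\right) = \left(-9\right) \left(-15\right) = 135$)
$H{\left(K \right)} = \frac{7}{3} - \frac{2 K}{3}$ ($H{\left(K \right)} = \frac{7}{3} - \frac{K + K}{3} = \frac{7}{3} - \frac{2 K}{3}$)
$T = \frac{22769069072}{9}$ ($T = - \frac{\left(-253602 - 255682\right) \left(-356263 + 400971\right)}{9} = - \frac{\left(-509284\right) 44708}{9} = \left(- \frac{1}{9}\right) \left(-22769069072\right) = \frac{22769069072}{9} \approx 2.5299 \cdot 10^{9}$)
$\frac{1}{T + H{\left(t \right)}} = \frac{1}{\frac{22769069072}{9} + \left(\frac{7}{3} - 90\right)} = \frac{1}{\frac{22769069072}{9} - \frac{263}{3}} = \frac{1}{\frac{22769068283}{9}} = \frac{9}{22769068283}$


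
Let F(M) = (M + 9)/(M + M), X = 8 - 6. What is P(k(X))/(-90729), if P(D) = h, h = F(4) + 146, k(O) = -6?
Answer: -1181/725832 ≈ -0.0016271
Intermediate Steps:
X = 2
F(M) = (9 + M)/(2*M) (F(M) = (9 + M)/((2*M)) = (9 + M)*(1/(2*M)) = (9 + M)/(2*M))
h = 1181/8 (h = (½)*(9 + 4)/4 + 146 = (½)*(¼)*13 + 146 = 13/8 + 146 = 1181/8 ≈ 147.63)
P(D) = 1181/8
P(k(X))/(-90729) = (1181/8)/(-90729) = (1181/8)*(-1/90729) = -1181/725832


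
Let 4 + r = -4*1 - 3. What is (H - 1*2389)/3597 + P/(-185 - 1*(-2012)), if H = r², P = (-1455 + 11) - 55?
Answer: -3178513/2190573 ≈ -1.4510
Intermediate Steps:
r = -11 (r = -4 + (-4*1 - 3) = -4 + (-4 - 3) = -4 - 7 = -11)
P = -1499 (P = -1444 - 55 = -1499)
H = 121 (H = (-11)² = 121)
(H - 1*2389)/3597 + P/(-185 - 1*(-2012)) = (121 - 1*2389)/3597 - 1499/(-185 - 1*(-2012)) = (121 - 2389)*(1/3597) - 1499/(-185 + 2012) = -2268*1/3597 - 1499/1827 = -756/1199 - 1499*1/1827 = -756/1199 - 1499/1827 = -3178513/2190573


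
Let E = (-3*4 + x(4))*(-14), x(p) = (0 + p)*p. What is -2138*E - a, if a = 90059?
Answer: 29669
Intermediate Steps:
x(p) = p**2 (x(p) = p*p = p**2)
E = -56 (E = (-3*4 + 4**2)*(-14) = (-12 + 16)*(-14) = 4*(-14) = -56)
-2138*E - a = -2138*(-56) - 1*90059 = 119728 - 90059 = 29669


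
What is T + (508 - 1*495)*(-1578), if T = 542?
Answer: -19972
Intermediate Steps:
T + (508 - 1*495)*(-1578) = 542 + (508 - 1*495)*(-1578) = 542 + (508 - 495)*(-1578) = 542 + 13*(-1578) = 542 - 20514 = -19972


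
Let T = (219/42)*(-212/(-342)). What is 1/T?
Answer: 1197/3869 ≈ 0.30938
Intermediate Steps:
T = 3869/1197 (T = (219*(1/42))*(-212*(-1/342)) = (73/14)*(106/171) = 3869/1197 ≈ 3.2322)
1/T = 1/(3869/1197) = 1197/3869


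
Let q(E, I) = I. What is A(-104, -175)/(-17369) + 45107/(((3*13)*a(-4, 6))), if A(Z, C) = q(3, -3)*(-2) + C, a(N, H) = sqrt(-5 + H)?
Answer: 783470074/677391 ≈ 1156.6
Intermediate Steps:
A(Z, C) = 6 + C (A(Z, C) = -3*(-2) + C = 6 + C)
A(-104, -175)/(-17369) + 45107/(((3*13)*a(-4, 6))) = (6 - 175)/(-17369) + 45107/(((3*13)*sqrt(-5 + 6))) = -169*(-1/17369) + 45107/((39*sqrt(1))) = 169/17369 + 45107/((39*1)) = 169/17369 + 45107/39 = 783470074/677391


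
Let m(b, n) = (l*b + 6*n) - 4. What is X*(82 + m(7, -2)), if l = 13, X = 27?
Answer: 4239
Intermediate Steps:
m(b, n) = -4 + 6*n + 13*b (m(b, n) = (13*b + 6*n) - 4 = (6*n + 13*b) - 4 = -4 + 6*n + 13*b)
X*(82 + m(7, -2)) = 27*(82 + (-4 + 6*(-2) + 13*7)) = 27*(82 + (-4 - 12 + 91)) = 27*(82 + 75) = 27*157 = 4239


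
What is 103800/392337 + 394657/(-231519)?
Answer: -14534096801/10092607767 ≈ -1.4401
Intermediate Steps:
103800/392337 + 394657/(-231519) = 103800*(1/392337) + 394657*(-1/231519) = 34600/130779 - 394657/231519 = -14534096801/10092607767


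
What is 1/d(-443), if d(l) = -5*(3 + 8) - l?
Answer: 1/388 ≈ 0.0025773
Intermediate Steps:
d(l) = -55 - l (d(l) = -5*11 - l = -55 - l)
1/d(-443) = 1/(-55 - 1*(-443)) = 1/(-55 + 443) = 1/388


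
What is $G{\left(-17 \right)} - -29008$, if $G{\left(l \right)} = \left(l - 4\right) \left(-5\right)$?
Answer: $29113$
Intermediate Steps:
$G{\left(l \right)} = 20 - 5 l$ ($G{\left(l \right)} = \left(-4 + l\right) \left(-5\right) = 20 - 5 l$)
$G{\left(-17 \right)} - -29008 = \left(20 - -85\right) - -29008 = \left(20 + 85\right) + 29008 = 105 + 29008 = 29113$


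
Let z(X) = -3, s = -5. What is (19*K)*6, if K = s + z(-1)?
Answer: -912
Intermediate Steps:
K = -8 (K = -5 - 3 = -8)
(19*K)*6 = (19*(-8))*6 = -152*6 = -912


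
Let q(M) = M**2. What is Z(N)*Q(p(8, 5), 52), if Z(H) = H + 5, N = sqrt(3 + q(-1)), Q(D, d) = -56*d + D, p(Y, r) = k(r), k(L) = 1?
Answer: -20377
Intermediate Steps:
p(Y, r) = 1
Q(D, d) = D - 56*d
N = 2 (N = sqrt(3 + (-1)**2) = sqrt(3 + 1) = sqrt(4) = 2)
Z(H) = 5 + H
Z(N)*Q(p(8, 5), 52) = (5 + 2)*(1 - 56*52) = 7*(1 - 2912) = 7*(-2911) = -20377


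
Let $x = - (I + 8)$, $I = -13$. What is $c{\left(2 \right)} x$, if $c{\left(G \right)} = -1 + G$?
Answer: $5$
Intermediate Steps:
$x = 5$ ($x = - (-13 + 8) = \left(-1\right) \left(-5\right) = 5$)
$c{\left(2 \right)} x = \left(-1 + 2\right) 5 = 1 \cdot 5 = 5$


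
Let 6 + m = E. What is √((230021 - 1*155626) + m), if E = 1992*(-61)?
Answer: I*√47123 ≈ 217.08*I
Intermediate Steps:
E = -121512
m = -121518 (m = -6 - 121512 = -121518)
√((230021 - 1*155626) + m) = √((230021 - 1*155626) - 121518) = √((230021 - 155626) - 121518) = √(74395 - 121518) = √(-47123) = I*√47123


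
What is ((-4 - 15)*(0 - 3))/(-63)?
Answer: -19/21 ≈ -0.90476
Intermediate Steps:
((-4 - 15)*(0 - 3))/(-63) = -(-19)*(-3)/63 = -1/63*57 = -19/21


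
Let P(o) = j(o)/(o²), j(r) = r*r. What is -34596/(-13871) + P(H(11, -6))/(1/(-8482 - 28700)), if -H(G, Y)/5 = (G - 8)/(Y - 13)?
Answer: -515716926/13871 ≈ -37180.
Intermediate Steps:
H(G, Y) = -5*(-8 + G)/(-13 + Y) (H(G, Y) = -5*(G - 8)/(Y - 13) = -5*(-8 + G)/(-13 + Y))
j(r) = r²
P(o) = 1 (P(o) = o²/(o²) = o²/o² = 1)
-34596/(-13871) + P(H(11, -6))/(1/(-8482 - 28700)) = -34596/(-13871) + 1/1/(-8482 - 28700) = -34596*(-1/13871) + 1/1/(-37182) = 34596/13871 + 1/(-1/37182) = 34596/13871 + 1*(-37182) = 34596/13871 - 37182 = -515716926/13871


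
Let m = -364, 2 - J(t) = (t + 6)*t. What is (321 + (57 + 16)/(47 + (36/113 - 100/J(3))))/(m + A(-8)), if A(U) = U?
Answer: -467432/539307 ≈ -0.86673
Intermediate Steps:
J(t) = 2 - t*(6 + t) (J(t) = 2 - (t + 6)*t = 2 - (6 + t)*t = 2 - t*(6 + t))
(321 + (57 + 16)/(47 + (36/113 - 100/J(3))))/(m + A(-8)) = (321 + (57 + 16)/(47 + (36/113 - 100/(2 - 1*3² - 6*3))))/(-364 - 8) = (321 + 73/(47 + (36*(1/113) - 100/(2 - 1*9 - 18))))/(-372) = (321 + 73/(47 + (36/113 - 100/(2 - 9 - 18))))*(-1/372) = (321 + 73/(47 + (36/113 - 100/(-25))))*(-1/372) = (321 + 73/(47 + (36/113 - 100*(-1/25))))*(-1/372) = (321 + 73/(47 + (36/113 + 4)))*(-1/372) = (321 + 73/(47 + 488/113))*(-1/372) = (321 + 73/(5799/113))*(-1/372) = (321 + 73*(113/5799))*(-1/372) = (321 + 8249/5799)*(-1/372) = (1869728/5799)*(-1/372) = -467432/539307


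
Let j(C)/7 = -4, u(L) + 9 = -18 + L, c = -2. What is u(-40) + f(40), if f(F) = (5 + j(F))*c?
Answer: -21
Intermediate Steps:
u(L) = -27 + L (u(L) = -9 + (-18 + L) = -27 + L)
j(C) = -28 (j(C) = 7*(-4) = -28)
f(F) = 46 (f(F) = (5 - 28)*(-2) = -23*(-2) = 46)
u(-40) + f(40) = (-27 - 40) + 46 = -67 + 46 = -21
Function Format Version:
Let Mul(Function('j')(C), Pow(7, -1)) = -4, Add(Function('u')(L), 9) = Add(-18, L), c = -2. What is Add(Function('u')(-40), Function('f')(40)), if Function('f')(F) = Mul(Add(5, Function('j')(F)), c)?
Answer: -21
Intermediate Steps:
Function('u')(L) = Add(-27, L) (Function('u')(L) = Add(-9, Add(-18, L)) = Add(-27, L))
Function('j')(C) = -28 (Function('j')(C) = Mul(7, -4) = -28)
Function('f')(F) = 46 (Function('f')(F) = Mul(Add(5, -28), -2) = Mul(-23, -2) = 46)
Add(Function('u')(-40), Function('f')(40)) = Add(Add(-27, -40), 46) = Add(-67, 46) = -21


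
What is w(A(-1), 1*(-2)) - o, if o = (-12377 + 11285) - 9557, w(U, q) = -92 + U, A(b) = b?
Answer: 10556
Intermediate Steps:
o = -10649 (o = -1092 - 9557 = -10649)
w(A(-1), 1*(-2)) - o = (-92 - 1) - 1*(-10649) = -93 + 10649 = 10556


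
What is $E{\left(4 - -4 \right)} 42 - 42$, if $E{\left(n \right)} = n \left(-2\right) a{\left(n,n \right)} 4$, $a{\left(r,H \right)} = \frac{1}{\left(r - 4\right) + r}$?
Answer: $-266$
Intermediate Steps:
$a{\left(r,H \right)} = \frac{1}{-4 + 2 r}$ ($a{\left(r,H \right)} = \frac{1}{\left(-4 + r\right) + r} = \frac{1}{-4 + 2 r}$)
$E{\left(n \right)} = - \frac{4 n}{-2 + n}$ ($E{\left(n \right)} = n \left(-2\right) \frac{1}{2 \left(-2 + n\right)} 4 = - 2 n \frac{1}{2 \left(-2 + n\right)} 4 = - \frac{n}{-2 + n} 4 = - \frac{4 n}{-2 + n}$)
$E{\left(4 - -4 \right)} 42 - 42 = - \frac{4 \left(4 - -4\right)}{-2 + \left(4 - -4\right)} 42 - 42 = - \frac{4 \left(4 + 4\right)}{-2 + \left(4 + 4\right)} 42 - 42 = \left(-4\right) 8 \frac{1}{-2 + 8} \cdot 42 - 42 = \left(-4\right) 8 \cdot \frac{1}{6} \cdot 42 - 42 = \left(- \frac{16}{3}\right) 42 - 42 = -224 - 42 = -266$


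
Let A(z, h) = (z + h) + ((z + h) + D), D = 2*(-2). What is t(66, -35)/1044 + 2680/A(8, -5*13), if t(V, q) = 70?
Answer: -697415/30798 ≈ -22.645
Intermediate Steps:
D = -4
A(z, h) = -4 + 2*h + 2*z (A(z, h) = (z + h) + ((z + h) - 4) = (h + z) + ((h + z) - 4) = (h + z) + (-4 + h + z) = -4 + 2*h + 2*z)
t(66, -35)/1044 + 2680/A(8, -5*13) = 70/1044 + 2680/(-4 + 2*(-5*13) + 2*8) = 70*(1/1044) + 2680/(-4 + 2*(-65) + 16) = 35/522 + 2680/(-4 - 130 + 16) = 35/522 + 2680/(-118) = 35/522 + 2680*(-1/118) = 35/522 - 1340/59 = -697415/30798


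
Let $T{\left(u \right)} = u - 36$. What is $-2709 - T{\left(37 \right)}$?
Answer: $-2710$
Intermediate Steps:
$T{\left(u \right)} = -36 + u$
$-2709 - T{\left(37 \right)} = -2709 - \left(-36 + 37\right) = -2709 - 1 = -2710$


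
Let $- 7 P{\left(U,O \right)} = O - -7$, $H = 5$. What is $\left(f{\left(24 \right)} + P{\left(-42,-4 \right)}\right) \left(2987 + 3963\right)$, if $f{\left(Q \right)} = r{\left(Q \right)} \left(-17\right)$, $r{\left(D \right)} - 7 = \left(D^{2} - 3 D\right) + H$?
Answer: $- \frac{426778650}{7} \approx -6.0968 \cdot 10^{7}$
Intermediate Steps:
$r{\left(D \right)} = 12 + D^{2} - 3 D$ ($r{\left(D \right)} = 7 + \left(\left(D^{2} - 3 D\right) + 5\right) = 7 + \left(5 + D^{2} - 3 D\right) = 12 + D^{2} - 3 D$)
$f{\left(Q \right)} = -204 - 17 Q^{2} + 51 Q$ ($f{\left(Q \right)} = \left(12 + Q^{2} - 3 Q\right) \left(-17\right) = -204 - 17 Q^{2} + 51 Q$)
$P{\left(U,O \right)} = -1 - \frac{O}{7}$ ($P{\left(U,O \right)} = - \frac{O - -7}{7} = - \frac{O + 7}{7} = - \frac{7 + O}{7} = -1 - \frac{O}{7}$)
$\left(f{\left(24 \right)} + P{\left(-42,-4 \right)}\right) \left(2987 + 3963\right) = \left(\left(-204 - 17 \cdot 24^{2} + 51 \cdot 24\right) - \frac{3}{7}\right) \left(2987 + 3963\right) = \left(\left(-204 - 9792 + 1224\right) + \left(-1 + \frac{4}{7}\right)\right) 6950 = \left(\left(-204 - 9792 + 1224\right) - \frac{3}{7}\right) 6950 = \left(-8772 - \frac{3}{7}\right) 6950 = \left(- \frac{61407}{7}\right) 6950 = - \frac{426778650}{7}$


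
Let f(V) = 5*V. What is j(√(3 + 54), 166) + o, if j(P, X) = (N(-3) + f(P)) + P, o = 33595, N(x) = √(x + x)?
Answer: 33595 + 6*√57 + I*√6 ≈ 33640.0 + 2.4495*I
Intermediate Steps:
N(x) = √2*√x (N(x) = √(2*x) = √2*√x)
j(P, X) = 6*P + I*√6 (j(P, X) = (√2*√(-3) + 5*P) + P = (√2*(I*√3) + 5*P) + P = (I*√6 + 5*P) + P = (5*P + I*√6) + P = 6*P + I*√6)
j(√(3 + 54), 166) + o = (6*√(3 + 54) + I*√6) + 33595 = (6*√57 + I*√6) + 33595 = 33595 + 6*√57 + I*√6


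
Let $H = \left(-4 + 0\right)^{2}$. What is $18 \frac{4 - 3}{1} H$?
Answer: $288$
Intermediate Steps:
$H = 16$ ($H = \left(-4\right)^{2} = 16$)
$18 \frac{4 - 3}{1} H = 18 \frac{4 - 3}{1} \cdot 16 = 18 \cdot 1 \cdot 1 \cdot 16 = 18 \cdot 1 \cdot 16 = 18 \cdot 16 = 288$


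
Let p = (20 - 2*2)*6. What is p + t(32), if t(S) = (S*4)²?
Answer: 16480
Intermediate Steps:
p = 96 (p = (20 - 4)*6 = 16*6 = 96)
t(S) = 16*S² (t(S) = (4*S)² = 16*S²)
p + t(32) = 96 + 16*32² = 96 + 16*1024 = 96 + 16384 = 16480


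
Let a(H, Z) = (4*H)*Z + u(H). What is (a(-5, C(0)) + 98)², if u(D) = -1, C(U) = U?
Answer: 9409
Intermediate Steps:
a(H, Z) = -1 + 4*H*Z (a(H, Z) = (4*H)*Z - 1 = 4*H*Z - 1 = -1 + 4*H*Z)
(a(-5, C(0)) + 98)² = ((-1 + 4*(-5)*0) + 98)² = ((-1 + 0) + 98)² = (-1 + 98)² = 97² = 9409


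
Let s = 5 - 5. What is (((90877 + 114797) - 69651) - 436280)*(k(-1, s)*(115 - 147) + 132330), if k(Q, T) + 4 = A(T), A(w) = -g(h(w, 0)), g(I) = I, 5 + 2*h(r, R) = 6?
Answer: -39776245818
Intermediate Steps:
h(r, R) = 1/2 (h(r, R) = -5/2 + (1/2)*6 = -5/2 + 3 = 1/2)
s = 0
A(w) = -1/2 (A(w) = -1*1/2 = -1/2)
k(Q, T) = -9/2 (k(Q, T) = -4 - 1/2 = -9/2)
(((90877 + 114797) - 69651) - 436280)*(k(-1, s)*(115 - 147) + 132330) = (((90877 + 114797) - 69651) - 436280)*(-9*(115 - 147)/2 + 132330) = ((205674 - 69651) - 436280)*(-9/2*(-32) + 132330) = (136023 - 436280)*(144 + 132330) = -300257*132474 = -39776245818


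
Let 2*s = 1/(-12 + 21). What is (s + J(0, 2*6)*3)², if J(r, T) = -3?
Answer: 25921/324 ≈ 80.003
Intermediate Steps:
s = 1/18 (s = 1/(2*(-12 + 21)) = (½)/9 = (½)*(⅑) = 1/18 ≈ 0.055556)
(s + J(0, 2*6)*3)² = (1/18 - 3*3)² = (1/18 - 9)² = (-161/18)² = 25921/324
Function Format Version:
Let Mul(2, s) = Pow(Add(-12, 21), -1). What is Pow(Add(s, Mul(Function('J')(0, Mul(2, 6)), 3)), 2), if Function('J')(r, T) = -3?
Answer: Rational(25921, 324) ≈ 80.003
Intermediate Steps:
s = Rational(1, 18) (s = Mul(Rational(1, 2), Pow(Add(-12, 21), -1)) = Mul(Rational(1, 2), Pow(9, -1)) = Mul(Rational(1, 2), Rational(1, 9)) = Rational(1, 18) ≈ 0.055556)
Pow(Add(s, Mul(Function('J')(0, Mul(2, 6)), 3)), 2) = Pow(Add(Rational(1, 18), Mul(-3, 3)), 2) = Pow(Add(Rational(1, 18), -9), 2) = Pow(Rational(-161, 18), 2) = Rational(25921, 324)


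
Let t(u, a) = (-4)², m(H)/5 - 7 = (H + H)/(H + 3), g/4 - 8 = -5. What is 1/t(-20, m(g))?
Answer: 1/16 ≈ 0.062500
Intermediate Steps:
g = 12 (g = 32 + 4*(-5) = 32 - 20 = 12)
m(H) = 35 + 10*H/(3 + H) (m(H) = 35 + 5*((H + H)/(H + 3)) = 35 + 5*((2*H)/(3 + H)) = 35 + 5*(2*H/(3 + H)) = 35 + 10*H/(3 + H))
t(u, a) = 16
1/t(-20, m(g)) = 1/16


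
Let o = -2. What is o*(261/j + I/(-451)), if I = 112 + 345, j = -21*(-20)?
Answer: 24743/31570 ≈ 0.78375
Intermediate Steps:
j = 420
I = 457
o*(261/j + I/(-451)) = -2*(261/420 + 457/(-451)) = -2*(261*(1/420) + 457*(-1/451)) = -2*(87/140 - 457/451) = -2*(-24743/63140) = 24743/31570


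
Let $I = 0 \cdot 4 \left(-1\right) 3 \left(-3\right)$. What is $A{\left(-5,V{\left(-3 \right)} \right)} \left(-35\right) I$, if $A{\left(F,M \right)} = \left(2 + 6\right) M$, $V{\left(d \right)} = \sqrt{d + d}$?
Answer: $0$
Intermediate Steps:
$V{\left(d \right)} = \sqrt{2} \sqrt{d}$ ($V{\left(d \right)} = \sqrt{2 d} = \sqrt{2} \sqrt{d}$)
$A{\left(F,M \right)} = 8 M$
$I = 0$ ($I = 0 \left(\left(-3\right) \left(-3\right)\right) = 0 \cdot 9 = 0$)
$A{\left(-5,V{\left(-3 \right)} \right)} \left(-35\right) I = 8 \sqrt{2} \sqrt{-3} \left(-35\right) 0 = 8 \sqrt{2} i \sqrt{3} \left(-35\right) 0 = 8 i \sqrt{6} \left(-35\right) 0 = - 280 i \sqrt{6} \cdot 0 = 0$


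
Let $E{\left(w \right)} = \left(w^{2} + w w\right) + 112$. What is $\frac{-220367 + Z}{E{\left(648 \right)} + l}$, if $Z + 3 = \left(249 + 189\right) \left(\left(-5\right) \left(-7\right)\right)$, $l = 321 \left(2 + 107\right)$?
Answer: $- \frac{205040}{874909} \approx -0.23436$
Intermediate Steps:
$l = 34989$ ($l = 321 \cdot 109 = 34989$)
$E{\left(w \right)} = 112 + 2 w^{2}$ ($E{\left(w \right)} = \left(w^{2} + w^{2}\right) + 112 = 2 w^{2} + 112 = 112 + 2 w^{2}$)
$Z = 15327$ ($Z = -3 + \left(249 + 189\right) \left(\left(-5\right) \left(-7\right)\right) = -3 + 438 \cdot 35 = -3 + 15330 = 15327$)
$\frac{-220367 + Z}{E{\left(648 \right)} + l} = \frac{-220367 + 15327}{\left(112 + 2 \cdot 648^{2}\right) + 34989} = - \frac{205040}{\left(112 + 2 \cdot 419904\right) + 34989} = - \frac{205040}{\left(112 + 839808\right) + 34989} = - \frac{205040}{839920 + 34989} = - \frac{205040}{874909}$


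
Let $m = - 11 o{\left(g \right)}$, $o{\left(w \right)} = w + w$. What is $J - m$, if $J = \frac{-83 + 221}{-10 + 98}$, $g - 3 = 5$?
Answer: $\frac{7813}{44} \approx 177.57$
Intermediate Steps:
$g = 8$ ($g = 3 + 5 = 8$)
$o{\left(w \right)} = 2 w$
$J = \frac{69}{44}$ ($J = \frac{138}{88} = 138 \cdot \frac{1}{88} = \frac{69}{44} \approx 1.5682$)
$m = -176$ ($m = - 11 \cdot 2 \cdot 8 = \left(-11\right) 16 = -176$)
$J - m = \frac{69}{44} - -176 = \frac{69}{44} + 176 = \frac{7813}{44}$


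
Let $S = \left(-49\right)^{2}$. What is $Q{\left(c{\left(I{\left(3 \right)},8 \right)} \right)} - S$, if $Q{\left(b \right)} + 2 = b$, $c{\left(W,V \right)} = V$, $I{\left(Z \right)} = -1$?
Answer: $-2395$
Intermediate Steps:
$Q{\left(b \right)} = -2 + b$
$S = 2401$
$Q{\left(c{\left(I{\left(3 \right)},8 \right)} \right)} - S = \left(-2 + 8\right) - 2401 = 6 - 2401 = -2395$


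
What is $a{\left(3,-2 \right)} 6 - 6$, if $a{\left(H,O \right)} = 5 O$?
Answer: $-66$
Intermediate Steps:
$a{\left(3,-2 \right)} 6 - 6 = 5 \left(-2\right) 6 - 6 = \left(-10\right) 6 - 6 = -60 - 6 = -66$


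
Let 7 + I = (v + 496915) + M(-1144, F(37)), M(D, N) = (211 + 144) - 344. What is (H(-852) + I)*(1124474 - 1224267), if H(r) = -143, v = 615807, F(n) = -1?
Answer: -111027995319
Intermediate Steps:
M(D, N) = 11 (M(D, N) = 355 - 344 = 11)
I = 1112726 (I = -7 + ((615807 + 496915) + 11) = -7 + (1112722 + 11) = -7 + 1112733 = 1112726)
(H(-852) + I)*(1124474 - 1224267) = (-143 + 1112726)*(1124474 - 1224267) = 1112583*(-99793) = -111027995319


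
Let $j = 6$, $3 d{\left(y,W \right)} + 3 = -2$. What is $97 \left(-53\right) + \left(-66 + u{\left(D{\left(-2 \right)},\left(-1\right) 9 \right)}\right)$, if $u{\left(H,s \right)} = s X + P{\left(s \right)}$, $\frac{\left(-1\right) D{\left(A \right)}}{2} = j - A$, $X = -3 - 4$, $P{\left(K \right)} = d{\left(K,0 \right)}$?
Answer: $- \frac{15437}{3} \approx -5145.7$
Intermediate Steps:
$d{\left(y,W \right)} = - \frac{5}{3}$ ($d{\left(y,W \right)} = -1 + \frac{1}{3} \left(-2\right) = -1 - \frac{2}{3} = - \frac{5}{3}$)
$P{\left(K \right)} = - \frac{5}{3}$
$X = -7$
$D{\left(A \right)} = -12 + 2 A$ ($D{\left(A \right)} = - 2 \left(6 - A\right) = -12 + 2 A$)
$u{\left(H,s \right)} = - \frac{5}{3} - 7 s$ ($u{\left(H,s \right)} = s \left(-7\right) - \frac{5}{3} = - 7 s - \frac{5}{3} = - \frac{5}{3} - 7 s$)
$97 \left(-53\right) + \left(-66 + u{\left(D{\left(-2 \right)},\left(-1\right) 9 \right)}\right) = 97 \left(-53\right) - \left(\frac{203}{3} + 7 \left(-1\right) 9\right) = -5141 - \frac{14}{3} = - \frac{15437}{3}$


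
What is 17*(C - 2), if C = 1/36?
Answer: -1207/36 ≈ -33.528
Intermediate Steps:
C = 1/36 ≈ 0.027778
17*(C - 2) = 17*(1/36 - 2) = 17*(-71/36) = -1207/36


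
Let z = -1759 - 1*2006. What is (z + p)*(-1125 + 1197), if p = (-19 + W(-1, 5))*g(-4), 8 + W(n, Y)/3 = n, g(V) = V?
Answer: -257832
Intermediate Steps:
W(n, Y) = -24 + 3*n
z = -3765 (z = -1759 - 2006 = -3765)
p = 184 (p = (-19 + (-24 + 3*(-1)))*(-4) = (-19 + (-24 - 3))*(-4) = (-19 - 27)*(-4) = -46*(-4) = 184)
(z + p)*(-1125 + 1197) = (-3765 + 184)*(-1125 + 1197) = -3581*72 = -257832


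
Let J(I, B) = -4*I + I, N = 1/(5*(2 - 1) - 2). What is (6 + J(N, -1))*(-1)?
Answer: -5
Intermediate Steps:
N = ⅓ (N = 1/(5*1 - 2) = 1/(5 - 2) = 1/3 = ⅓ ≈ 0.33333)
J(I, B) = -3*I
(6 + J(N, -1))*(-1) = (6 - 3*⅓)*(-1) = (6 - 1)*(-1) = 5*(-1) = -5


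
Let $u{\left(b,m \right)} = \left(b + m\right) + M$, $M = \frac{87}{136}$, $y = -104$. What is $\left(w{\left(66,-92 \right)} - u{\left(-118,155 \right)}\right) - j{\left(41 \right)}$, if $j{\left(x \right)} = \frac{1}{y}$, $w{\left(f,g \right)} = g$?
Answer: $- \frac{114593}{884} \approx -129.63$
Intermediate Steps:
$M = \frac{87}{136}$ ($M = 87 \cdot \frac{1}{136} = \frac{87}{136} \approx 0.63971$)
$u{\left(b,m \right)} = \frac{87}{136} + b + m$ ($u{\left(b,m \right)} = \left(b + m\right) + \frac{87}{136} = \frac{87}{136} + b + m$)
$j{\left(x \right)} = - \frac{1}{104}$ ($j{\left(x \right)} = \frac{1}{-104} = - \frac{1}{104}$)
$\left(w{\left(66,-92 \right)} - u{\left(-118,155 \right)}\right) - j{\left(41 \right)} = \left(-92 - \left(\frac{87}{136} - 118 + 155\right)\right) - - \frac{1}{104} = \left(-92 - \frac{5119}{136}\right) + \frac{1}{104} = - \frac{17631}{136} + \frac{1}{104} = - \frac{114593}{884}$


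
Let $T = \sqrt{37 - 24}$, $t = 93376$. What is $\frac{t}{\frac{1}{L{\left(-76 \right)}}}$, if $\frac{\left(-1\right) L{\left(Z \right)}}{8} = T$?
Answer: $- 747008 \sqrt{13} \approx -2.6934 \cdot 10^{6}$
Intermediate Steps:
$T = \sqrt{13} \approx 3.6056$
$L{\left(Z \right)} = - 8 \sqrt{13}$
$\frac{t}{\frac{1}{L{\left(-76 \right)}}} = \frac{93376}{\frac{1}{\left(-8\right) \sqrt{13}}} = \frac{93376}{\left(- \frac{1}{104}\right) \sqrt{13}} = 93376 \left(- 8 \sqrt{13}\right) = - 747008 \sqrt{13}$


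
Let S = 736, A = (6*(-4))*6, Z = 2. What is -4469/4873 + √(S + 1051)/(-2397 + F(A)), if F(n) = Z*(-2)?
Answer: -4469/4873 - √1787/2401 ≈ -0.93470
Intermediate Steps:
A = -144 (A = -24*6 = -144)
F(n) = -4 (F(n) = 2*(-2) = -4)
-4469/4873 + √(S + 1051)/(-2397 + F(A)) = -4469/4873 + √(736 + 1051)/(-2397 - 4) = -4469*1/4873 + √1787/(-2401) = -4469/4873 + √1787*(-1/2401) = -4469/4873 - √1787/2401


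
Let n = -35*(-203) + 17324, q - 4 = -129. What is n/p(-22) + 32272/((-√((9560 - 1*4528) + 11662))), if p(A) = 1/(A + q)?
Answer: -3591063 - 16136*√16694/8347 ≈ -3.5913e+6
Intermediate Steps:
q = -125 (q = 4 - 129 = -125)
p(A) = 1/(-125 + A) (p(A) = 1/(A - 125) = 1/(-125 + A))
n = 24429 (n = 7105 + 17324 = 24429)
n/p(-22) + 32272/((-√((9560 - 1*4528) + 11662))) = 24429/(1/(-125 - 22)) + 32272/((-√((9560 - 1*4528) + 11662))) = 24429/(1/(-147)) + 32272/((-√((9560 - 4528) + 11662))) = 24429/(-1/147) + 32272/((-√(5032 + 11662))) = 24429*(-147) + 32272/((-√16694)) = -3591063 + 32272*(-√16694/16694) = -3591063 - 16136*√16694/8347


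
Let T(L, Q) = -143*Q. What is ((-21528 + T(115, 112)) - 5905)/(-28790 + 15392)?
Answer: 2069/638 ≈ 3.2429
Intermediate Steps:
((-21528 + T(115, 112)) - 5905)/(-28790 + 15392) = ((-21528 - 143*112) - 5905)/(-28790 + 15392) = ((-21528 - 16016) - 5905)/(-13398) = (-37544 - 5905)*(-1/13398) = -43449*(-1/13398) = 2069/638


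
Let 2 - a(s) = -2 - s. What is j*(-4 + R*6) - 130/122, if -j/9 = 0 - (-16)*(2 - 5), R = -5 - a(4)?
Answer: -2160929/61 ≈ -35425.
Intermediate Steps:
a(s) = 4 + s (a(s) = 2 - (-2 - s) = 2 + (2 + s) = 4 + s)
R = -13 (R = -5 - (4 + 4) = -5 - 1*8 = -5 - 8 = -13)
j = 432 (j = -9*(0 - (-16)*(2 - 5)) = -9*(0 - (-16)*(-3)) = -9*(0 - 4*12) = -9*(0 - 48) = -9*(-48) = 432)
j*(-4 + R*6) - 130/122 = 432*(-4 - 13*6) - 130/122 = 432*(-4 - 78) - 130*1/122 = 432*(-82) - 65/61 = -35424 - 65/61 = -2160929/61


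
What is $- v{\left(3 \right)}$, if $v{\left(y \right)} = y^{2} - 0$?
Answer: $-9$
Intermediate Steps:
$v{\left(y \right)} = y^{2}$ ($v{\left(y \right)} = y^{2} + 0 = y^{2}$)
$- v{\left(3 \right)} = - 3^{2} = \left(-1\right) 9 = -9$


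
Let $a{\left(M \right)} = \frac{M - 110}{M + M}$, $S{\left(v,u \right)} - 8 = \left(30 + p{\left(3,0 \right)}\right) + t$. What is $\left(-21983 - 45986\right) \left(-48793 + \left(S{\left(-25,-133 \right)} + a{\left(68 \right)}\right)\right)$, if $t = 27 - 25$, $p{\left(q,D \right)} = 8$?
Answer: $\frac{225295552889}{68} \approx 3.3132 \cdot 10^{9}$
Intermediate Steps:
$t = 2$ ($t = 27 - 25 = 2$)
$S{\left(v,u \right)} = 48$ ($S{\left(v,u \right)} = 8 + \left(\left(30 + 8\right) + 2\right) = 8 + \left(38 + 2\right) = 8 + 40 = 48$)
$a{\left(M \right)} = \frac{-110 + M}{2 M}$
$\left(-21983 - 45986\right) \left(-48793 + \left(S{\left(-25,-133 \right)} + a{\left(68 \right)}\right)\right) = \left(-21983 - 45986\right) \left(-48793 + \left(48 + \frac{-110 + 68}{2 \cdot 68}\right)\right) = - 67969 \left(-48793 + \left(48 + \frac{1}{2} \cdot \frac{1}{68} \left(-42\right)\right)\right) = - 67969 \left(-48793 + \left(48 - \frac{21}{68}\right)\right) = - 67969 \left(-48793 + \frac{3243}{68}\right) = \left(-67969\right) \left(- \frac{3314681}{68}\right) = \frac{225295552889}{68}$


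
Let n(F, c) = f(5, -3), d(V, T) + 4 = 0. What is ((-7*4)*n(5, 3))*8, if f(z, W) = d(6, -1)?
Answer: 896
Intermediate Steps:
d(V, T) = -4 (d(V, T) = -4 + 0 = -4)
f(z, W) = -4
n(F, c) = -4
((-7*4)*n(5, 3))*8 = (-7*4*(-4))*8 = -28*(-4)*8 = 112*8 = 896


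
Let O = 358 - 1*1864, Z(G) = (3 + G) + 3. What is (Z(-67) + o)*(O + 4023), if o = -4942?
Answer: -12592551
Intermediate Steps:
Z(G) = 6 + G
O = -1506 (O = 358 - 1864 = -1506)
(Z(-67) + o)*(O + 4023) = ((6 - 67) - 4942)*(-1506 + 4023) = (-61 - 4942)*2517 = -5003*2517 = -12592551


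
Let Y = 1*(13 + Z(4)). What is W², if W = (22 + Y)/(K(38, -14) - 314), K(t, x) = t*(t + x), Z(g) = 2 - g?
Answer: 1089/357604 ≈ 0.0030453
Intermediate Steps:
Y = 11 (Y = 1*(13 + (2 - 1*4)) = 1*(13 + (2 - 4)) = 1*(13 - 2) = 1*11 = 11)
W = 33/598 (W = (22 + 11)/(38*(38 - 14) - 314) = 33/(38*24 - 314) = 33/(912 - 314) = 33/598 ≈ 0.055184)
W² = (33/598)² = 1089/357604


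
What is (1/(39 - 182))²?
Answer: 1/20449 ≈ 4.8902e-5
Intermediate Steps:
(1/(39 - 182))² = (1/(-143))² = (-1/143)² = 1/20449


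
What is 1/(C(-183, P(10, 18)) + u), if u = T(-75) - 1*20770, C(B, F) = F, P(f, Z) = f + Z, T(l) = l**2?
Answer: -1/15117 ≈ -6.6151e-5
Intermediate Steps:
P(f, Z) = Z + f
u = -15145 (u = (-75)**2 - 1*20770 = 5625 - 20770 = -15145)
1/(C(-183, P(10, 18)) + u) = 1/((18 + 10) - 15145) = 1/(28 - 15145) = 1/(-15117) = -1/15117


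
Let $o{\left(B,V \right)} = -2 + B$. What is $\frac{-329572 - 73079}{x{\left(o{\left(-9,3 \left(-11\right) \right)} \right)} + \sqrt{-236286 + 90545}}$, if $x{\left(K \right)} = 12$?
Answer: $- \frac{4831812}{145885} + \frac{402651 i \sqrt{145741}}{145885} \approx -33.121 + 1053.7 i$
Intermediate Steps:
$\frac{-329572 - 73079}{x{\left(o{\left(-9,3 \left(-11\right) \right)} \right)} + \sqrt{-236286 + 90545}} = \frac{-329572 - 73079}{12 + \sqrt{-236286 + 90545}} = - \frac{402651}{12 + \sqrt{-145741}} = - \frac{402651}{12 + i \sqrt{145741}}$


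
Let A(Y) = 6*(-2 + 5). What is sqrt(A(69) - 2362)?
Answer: 2*I*sqrt(586) ≈ 48.415*I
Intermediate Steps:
A(Y) = 18 (A(Y) = 6*3 = 18)
sqrt(A(69) - 2362) = sqrt(18 - 2362) = sqrt(-2344) = 2*I*sqrt(586)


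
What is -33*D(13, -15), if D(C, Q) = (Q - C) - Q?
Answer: 429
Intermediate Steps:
D(C, Q) = -C
-33*D(13, -15) = -(-33)*13 = -33*(-13) = 429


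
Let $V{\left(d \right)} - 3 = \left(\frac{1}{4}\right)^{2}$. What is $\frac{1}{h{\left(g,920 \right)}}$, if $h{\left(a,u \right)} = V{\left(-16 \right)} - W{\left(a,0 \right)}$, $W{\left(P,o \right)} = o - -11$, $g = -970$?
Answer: $- \frac{16}{127} \approx -0.12598$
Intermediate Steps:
$V{\left(d \right)} = \frac{49}{16}$ ($V{\left(d \right)} = 3 + \left(\frac{1}{4}\right)^{2} = 3 + \frac{1}{16} = \frac{49}{16}$)
$W{\left(P,o \right)} = 11 + o$ ($W{\left(P,o \right)} = o + 11 = 11 + o$)
$h{\left(a,u \right)} = - \frac{127}{16}$ ($h{\left(a,u \right)} = \frac{49}{16} - \left(11 + 0\right) = \frac{49}{16} - 11 = - \frac{127}{16}$)
$\frac{1}{h{\left(g,920 \right)}} = \frac{1}{- \frac{127}{16}} = - \frac{16}{127}$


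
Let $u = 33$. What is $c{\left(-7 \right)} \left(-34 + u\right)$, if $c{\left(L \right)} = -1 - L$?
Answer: $-6$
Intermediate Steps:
$c{\left(-7 \right)} \left(-34 + u\right) = \left(-1 - -7\right) \left(-34 + 33\right) = \left(-1 + 7\right) \left(-1\right) = 6 \left(-1\right) = -6$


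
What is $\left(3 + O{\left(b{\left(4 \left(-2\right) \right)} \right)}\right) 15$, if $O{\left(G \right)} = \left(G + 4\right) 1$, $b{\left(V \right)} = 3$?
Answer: $150$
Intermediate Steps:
$O{\left(G \right)} = 4 + G$ ($O{\left(G \right)} = \left(4 + G\right) 1 = 4 + G$)
$\left(3 + O{\left(b{\left(4 \left(-2\right) \right)} \right)}\right) 15 = \left(3 + \left(4 + 3\right)\right) 15 = \left(3 + 7\right) 15 = 10 \cdot 15 = 150$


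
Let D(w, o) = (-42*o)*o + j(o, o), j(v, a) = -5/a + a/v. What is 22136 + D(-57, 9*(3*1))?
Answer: -228992/27 ≈ -8481.2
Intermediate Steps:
D(w, o) = 1 - 42*o² - 5/o (D(w, o) = (-42*o)*o + (-5/o + o/o) = -42*o² + (-5/o + 1) = -42*o² + (1 - 5/o) = 1 - 42*o² - 5/o)
22136 + D(-57, 9*(3*1)) = 22136 + (-5 + 9*(3*1) - 42*(9*(3*1))³)/((9*(3*1))) = 22136 + (-5 + 9*3 - 42*(9*3)³)/((9*3)) = 22136 + (-5 + 27 - 42*27³)/27 = 22136 + (-5 + 27 - 42*19683)/27 = 22136 + (-5 + 27 - 826686)/27 = 22136 + (1/27)*(-826664) = 22136 - 826664/27 = -228992/27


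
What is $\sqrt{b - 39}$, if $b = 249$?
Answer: $\sqrt{210} \approx 14.491$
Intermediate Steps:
$\sqrt{b - 39} = \sqrt{249 - 39} = \sqrt{210}$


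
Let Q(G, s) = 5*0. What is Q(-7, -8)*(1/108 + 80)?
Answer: 0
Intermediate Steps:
Q(G, s) = 0
Q(-7, -8)*(1/108 + 80) = 0*(1/108 + 80) = 0*(8641/108) = 0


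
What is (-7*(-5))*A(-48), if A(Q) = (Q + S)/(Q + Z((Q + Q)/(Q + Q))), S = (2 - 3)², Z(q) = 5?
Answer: 1645/43 ≈ 38.256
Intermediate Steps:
S = 1 (S = (-1)² = 1)
A(Q) = (1 + Q)/(5 + Q) (A(Q) = (Q + 1)/(Q + 5) = (1 + Q)/(5 + Q))
(-7*(-5))*A(-48) = (-7*(-5))*((1 - 48)/(5 - 48)) = 35*(-47/(-43)) = 35*(-1/43*(-47)) = 35*(47/43) = 1645/43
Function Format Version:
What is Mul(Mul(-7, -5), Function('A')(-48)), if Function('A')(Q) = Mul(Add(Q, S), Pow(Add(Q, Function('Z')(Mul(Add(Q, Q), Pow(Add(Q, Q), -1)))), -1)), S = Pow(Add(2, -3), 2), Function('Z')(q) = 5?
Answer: Rational(1645, 43) ≈ 38.256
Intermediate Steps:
S = 1 (S = Pow(-1, 2) = 1)
Function('A')(Q) = Mul(Pow(Add(5, Q), -1), Add(1, Q)) (Function('A')(Q) = Mul(Add(Q, 1), Pow(Add(Q, 5), -1)) = Mul(Add(1, Q), Pow(Add(5, Q), -1)) = Mul(Pow(Add(5, Q), -1), Add(1, Q)))
Mul(Mul(-7, -5), Function('A')(-48)) = Mul(Mul(-7, -5), Mul(Pow(Add(5, -48), -1), Add(1, -48))) = Mul(35, Mul(Pow(-43, -1), -47)) = Mul(35, Mul(Rational(-1, 43), -47)) = Mul(35, Rational(47, 43)) = Rational(1645, 43)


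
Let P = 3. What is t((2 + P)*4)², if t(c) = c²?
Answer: 160000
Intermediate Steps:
t((2 + P)*4)² = (((2 + 3)*4)²)² = ((5*4)²)² = (20²)² = 400² = 160000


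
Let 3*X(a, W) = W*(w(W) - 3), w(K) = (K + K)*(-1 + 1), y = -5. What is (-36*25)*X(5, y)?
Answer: -4500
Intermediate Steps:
w(K) = 0 (w(K) = (2*K)*0 = 0)
X(a, W) = -W (X(a, W) = (W*(0 - 3))/3 = (W*(-3))/3 = (-3*W)/3 = -W)
(-36*25)*X(5, y) = (-36*25)*(-1*(-5)) = -900*5 = -4500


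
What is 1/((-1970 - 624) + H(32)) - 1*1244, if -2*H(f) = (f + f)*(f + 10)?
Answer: -4898873/3938 ≈ -1244.0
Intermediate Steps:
H(f) = -f*(10 + f) (H(f) = -(f + f)*(f + 10)/2 = -2*f*(10 + f)/2 = -f*(10 + f))
1/((-1970 - 624) + H(32)) - 1*1244 = 1/((-1970 - 624) - 1*32*(10 + 32)) - 1*1244 = 1/(-2594 - 1*32*42) - 1244 = 1/(-2594 - 1344) - 1244 = 1/(-3938) - 1244 = -1/3938 - 1244 = -4898873/3938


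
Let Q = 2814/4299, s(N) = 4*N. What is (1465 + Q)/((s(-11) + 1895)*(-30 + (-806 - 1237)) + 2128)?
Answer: -2100283/5495547835 ≈ -0.00038218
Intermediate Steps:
Q = 938/1433 (Q = 2814*(1/4299) = 938/1433 ≈ 0.65457)
(1465 + Q)/((s(-11) + 1895)*(-30 + (-806 - 1237)) + 2128) = (1465 + 938/1433)/((4*(-11) + 1895)*(-30 + (-806 - 1237)) + 2128) = 2100283/(1433*((-44 + 1895)*(-30 - 2043) + 2128)) = 2100283/(1433*(1851*(-2073) + 2128)) = 2100283/(1433*(-3837123 + 2128)) = (2100283/1433)/(-3834995) = (2100283/1433)*(-1/3834995) = -2100283/5495547835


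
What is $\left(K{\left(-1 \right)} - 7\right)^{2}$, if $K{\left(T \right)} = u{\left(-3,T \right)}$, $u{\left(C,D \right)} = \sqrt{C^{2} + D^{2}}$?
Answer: $\left(7 - \sqrt{10}\right)^{2} \approx 14.728$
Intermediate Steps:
$K{\left(T \right)} = \sqrt{9 + T^{2}}$ ($K{\left(T \right)} = \sqrt{\left(-3\right)^{2} + T^{2}} = \sqrt{9 + T^{2}}$)
$\left(K{\left(-1 \right)} - 7\right)^{2} = \left(\sqrt{9 + \left(-1\right)^{2}} - 7\right)^{2} = \left(\sqrt{9 + 1} + \left(-12 + 5\right)\right)^{2} = \left(\sqrt{10} - 7\right)^{2} = \left(-7 + \sqrt{10}\right)^{2}$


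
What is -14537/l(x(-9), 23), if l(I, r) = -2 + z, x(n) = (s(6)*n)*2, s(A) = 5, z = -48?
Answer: 14537/50 ≈ 290.74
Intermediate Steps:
x(n) = 10*n (x(n) = (5*n)*2 = 10*n)
l(I, r) = -50 (l(I, r) = -2 - 48 = -50)
-14537/l(x(-9), 23) = -14537/(-50) = -14537*(-1/50) = 14537/50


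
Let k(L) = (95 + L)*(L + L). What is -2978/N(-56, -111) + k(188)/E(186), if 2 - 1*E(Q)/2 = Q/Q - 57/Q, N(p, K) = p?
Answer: 92482753/2268 ≈ 40777.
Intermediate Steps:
E(Q) = 2 + 114/Q (E(Q) = 4 - 2*(Q/Q - 57/Q) = 4 - 2*(1 - 57/Q) = 4 + (-2 + 114/Q) = 2 + 114/Q)
k(L) = 2*L*(95 + L) (k(L) = (95 + L)*(2*L) = 2*L*(95 + L))
-2978/N(-56, -111) + k(188)/E(186) = -2978/(-56) + (2*188*(95 + 188))/(2 + 114/186) = -2978*(-1/56) + (2*188*283)/(2 + 114*(1/186)) = 1489/28 + 106408/(2 + 19/31) = 1489/28 + 106408/(81/31) = 1489/28 + 106408*(31/81) = 1489/28 + 3298648/81 = 92482753/2268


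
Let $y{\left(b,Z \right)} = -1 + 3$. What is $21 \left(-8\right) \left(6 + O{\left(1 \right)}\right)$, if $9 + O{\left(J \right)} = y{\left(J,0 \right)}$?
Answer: $168$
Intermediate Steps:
$y{\left(b,Z \right)} = 2$
$O{\left(J \right)} = -7$ ($O{\left(J \right)} = -9 + 2 = -7$)
$21 \left(-8\right) \left(6 + O{\left(1 \right)}\right) = 21 \left(-8\right) \left(6 - 7\right) = \left(-168\right) \left(-1\right) = 168$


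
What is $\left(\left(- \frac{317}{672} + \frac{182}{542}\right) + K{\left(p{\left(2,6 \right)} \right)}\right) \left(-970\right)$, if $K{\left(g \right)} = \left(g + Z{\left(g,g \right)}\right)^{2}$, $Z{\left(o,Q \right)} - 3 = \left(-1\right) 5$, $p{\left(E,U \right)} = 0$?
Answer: $- \frac{341291105}{91056} \approx -3748.1$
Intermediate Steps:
$Z{\left(o,Q \right)} = -2$ ($Z{\left(o,Q \right)} = 3 - 5 = -2$)
$K{\left(g \right)} = \left(-2 + g\right)^{2}$ ($K{\left(g \right)} = \left(g - 2\right)^{2} = \left(-2 + g\right)^{2}$)
$\left(\left(- \frac{317}{672} + \frac{182}{542}\right) + K{\left(p{\left(2,6 \right)} \right)}\right) \left(-970\right) = \left(\left(- \frac{317}{672} + \frac{182}{542}\right) + \left(-2 + 0\right)^{2}\right) \left(-970\right) = \left(\left(\left(-317\right) \frac{1}{672} + 182 \cdot \frac{1}{542}\right) + \left(-2\right)^{2}\right) \left(-970\right) = \left(\left(- \frac{317}{672} + \frac{91}{271}\right) + 4\right) \left(-970\right) = \left(- \frac{24755}{182112} + 4\right) \left(-970\right) = \frac{703693}{182112} \left(-970\right) = - \frac{341291105}{91056}$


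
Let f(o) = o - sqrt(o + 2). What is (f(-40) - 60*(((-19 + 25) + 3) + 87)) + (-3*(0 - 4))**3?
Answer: -4072 - I*sqrt(38) ≈ -4072.0 - 6.1644*I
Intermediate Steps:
f(o) = o - sqrt(2 + o)
(f(-40) - 60*(((-19 + 25) + 3) + 87)) + (-3*(0 - 4))**3 = ((-40 - sqrt(2 - 40)) - 60*(((-19 + 25) + 3) + 87)) + (-3*(0 - 4))**3 = ((-40 - sqrt(-38)) - 60*((6 + 3) + 87)) + (-3*(-4))**3 = ((-40 - I*sqrt(38)) - 60*(9 + 87)) + 12**3 = ((-40 - I*sqrt(38)) - 60*96) + 1728 = ((-40 - I*sqrt(38)) - 5760) + 1728 = (-5800 - I*sqrt(38)) + 1728 = -4072 - I*sqrt(38)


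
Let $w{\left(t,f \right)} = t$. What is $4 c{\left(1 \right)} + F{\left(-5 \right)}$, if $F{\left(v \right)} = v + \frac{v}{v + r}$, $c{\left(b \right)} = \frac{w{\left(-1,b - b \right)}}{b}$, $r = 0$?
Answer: $-8$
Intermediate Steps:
$c{\left(b \right)} = - \frac{1}{b}$
$F{\left(v \right)} = 1 + v$ ($F{\left(v \right)} = v + \frac{v}{v + 0} = v + \frac{v}{v} = v + 1 = 1 + v$)
$4 c{\left(1 \right)} + F{\left(-5 \right)} = 4 \left(- 1^{-1}\right) + \left(1 - 5\right) = 4 \left(\left(-1\right) 1\right) - 4 = 4 \left(-1\right) - 4 = -4 - 4 = -8$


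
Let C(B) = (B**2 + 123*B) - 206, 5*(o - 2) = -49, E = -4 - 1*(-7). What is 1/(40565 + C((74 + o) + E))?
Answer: 25/1341481 ≈ 1.8636e-5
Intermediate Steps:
E = 3 (E = -4 + 7 = 3)
o = -39/5 (o = 2 + (1/5)*(-49) = 2 - 49/5 = -39/5 ≈ -7.8000)
C(B) = -206 + B**2 + 123*B
1/(40565 + C((74 + o) + E)) = 1/(40565 + (-206 + ((74 - 39/5) + 3)**2 + 123*((74 - 39/5) + 3))) = 1/(40565 + (-206 + (331/5 + 3)**2 + 123*(331/5 + 3))) = 1/(40565 + (-206 + (346/5)**2 + 123*(346/5))) = 1/(40565 + (-206 + 119716/25 + 42558/5)) = 1/(40565 + 327356/25) = 1/(1341481/25) = 25/1341481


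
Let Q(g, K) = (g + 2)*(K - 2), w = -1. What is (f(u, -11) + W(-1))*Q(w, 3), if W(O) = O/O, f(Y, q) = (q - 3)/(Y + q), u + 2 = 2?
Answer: 25/11 ≈ 2.2727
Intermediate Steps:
u = 0 (u = -2 + 2 = 0)
Q(g, K) = (-2 + K)*(2 + g) (Q(g, K) = (2 + g)*(-2 + K) = (-2 + K)*(2 + g))
f(Y, q) = (-3 + q)/(Y + q)
W(O) = 1
(f(u, -11) + W(-1))*Q(w, 3) = ((-3 - 11)/(0 - 11) + 1)*(-4 - 2*(-1) + 2*3 + 3*(-1)) = (-14/(-11) + 1)*(-4 + 2 + 6 - 3) = (-1/11*(-14) + 1)*1 = (14/11 + 1)*1 = (25/11)*1 = 25/11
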